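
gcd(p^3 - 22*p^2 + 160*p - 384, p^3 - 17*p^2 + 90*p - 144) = p^2 - 14*p + 48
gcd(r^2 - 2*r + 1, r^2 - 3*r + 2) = r - 1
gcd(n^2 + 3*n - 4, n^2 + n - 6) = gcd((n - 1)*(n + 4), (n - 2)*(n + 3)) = 1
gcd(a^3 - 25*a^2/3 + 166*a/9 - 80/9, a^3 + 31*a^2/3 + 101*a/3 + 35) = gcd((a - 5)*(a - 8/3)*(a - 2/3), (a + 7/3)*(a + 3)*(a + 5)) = 1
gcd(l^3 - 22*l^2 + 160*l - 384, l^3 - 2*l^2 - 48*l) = l - 8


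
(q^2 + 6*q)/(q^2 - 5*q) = (q + 6)/(q - 5)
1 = 1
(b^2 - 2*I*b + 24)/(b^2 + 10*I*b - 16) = (b^2 - 2*I*b + 24)/(b^2 + 10*I*b - 16)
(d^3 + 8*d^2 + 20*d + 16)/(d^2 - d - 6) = (d^2 + 6*d + 8)/(d - 3)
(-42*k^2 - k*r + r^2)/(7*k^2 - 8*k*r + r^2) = (6*k + r)/(-k + r)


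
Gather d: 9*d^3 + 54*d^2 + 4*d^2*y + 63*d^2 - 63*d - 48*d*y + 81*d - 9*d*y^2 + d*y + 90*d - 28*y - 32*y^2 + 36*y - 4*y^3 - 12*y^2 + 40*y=9*d^3 + d^2*(4*y + 117) + d*(-9*y^2 - 47*y + 108) - 4*y^3 - 44*y^2 + 48*y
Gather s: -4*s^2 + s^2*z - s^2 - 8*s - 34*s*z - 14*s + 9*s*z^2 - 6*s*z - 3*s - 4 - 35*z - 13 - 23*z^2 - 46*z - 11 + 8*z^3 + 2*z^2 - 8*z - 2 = s^2*(z - 5) + s*(9*z^2 - 40*z - 25) + 8*z^3 - 21*z^2 - 89*z - 30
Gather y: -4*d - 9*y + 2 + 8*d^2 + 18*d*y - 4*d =8*d^2 - 8*d + y*(18*d - 9) + 2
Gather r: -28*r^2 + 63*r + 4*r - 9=-28*r^2 + 67*r - 9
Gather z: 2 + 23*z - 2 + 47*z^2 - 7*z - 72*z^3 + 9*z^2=-72*z^3 + 56*z^2 + 16*z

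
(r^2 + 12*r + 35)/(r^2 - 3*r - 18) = (r^2 + 12*r + 35)/(r^2 - 3*r - 18)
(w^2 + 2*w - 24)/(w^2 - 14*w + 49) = (w^2 + 2*w - 24)/(w^2 - 14*w + 49)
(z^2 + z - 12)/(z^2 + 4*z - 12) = (z^2 + z - 12)/(z^2 + 4*z - 12)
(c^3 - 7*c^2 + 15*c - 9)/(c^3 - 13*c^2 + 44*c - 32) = (c^2 - 6*c + 9)/(c^2 - 12*c + 32)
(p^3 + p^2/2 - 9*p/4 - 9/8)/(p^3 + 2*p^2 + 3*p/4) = (p - 3/2)/p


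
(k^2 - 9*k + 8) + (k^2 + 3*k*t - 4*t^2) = 2*k^2 + 3*k*t - 9*k - 4*t^2 + 8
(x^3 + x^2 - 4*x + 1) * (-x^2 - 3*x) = -x^5 - 4*x^4 + x^3 + 11*x^2 - 3*x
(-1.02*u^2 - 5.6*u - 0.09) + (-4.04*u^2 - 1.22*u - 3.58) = -5.06*u^2 - 6.82*u - 3.67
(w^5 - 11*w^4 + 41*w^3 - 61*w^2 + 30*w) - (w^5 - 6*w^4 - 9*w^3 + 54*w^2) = -5*w^4 + 50*w^3 - 115*w^2 + 30*w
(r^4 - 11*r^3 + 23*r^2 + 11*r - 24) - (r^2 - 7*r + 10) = r^4 - 11*r^3 + 22*r^2 + 18*r - 34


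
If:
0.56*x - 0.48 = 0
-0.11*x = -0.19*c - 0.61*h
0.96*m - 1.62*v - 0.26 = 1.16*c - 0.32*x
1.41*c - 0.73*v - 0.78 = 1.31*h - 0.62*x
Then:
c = 0.401532912533814*v + 0.248099961355146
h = 0.077289707587273 - 0.125067628494139*v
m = 2.17268560264503*v + 0.284906500923183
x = 0.86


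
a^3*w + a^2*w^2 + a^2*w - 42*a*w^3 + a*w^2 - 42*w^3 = (a - 6*w)*(a + 7*w)*(a*w + w)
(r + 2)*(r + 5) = r^2 + 7*r + 10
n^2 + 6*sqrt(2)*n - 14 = (n - sqrt(2))*(n + 7*sqrt(2))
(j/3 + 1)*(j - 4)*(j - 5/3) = j^3/3 - 8*j^2/9 - 31*j/9 + 20/3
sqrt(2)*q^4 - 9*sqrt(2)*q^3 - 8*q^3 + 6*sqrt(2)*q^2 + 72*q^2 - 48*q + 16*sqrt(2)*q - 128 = (q - 8)*(q - 2)*(q - 4*sqrt(2))*(sqrt(2)*q + sqrt(2))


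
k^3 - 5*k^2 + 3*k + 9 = (k - 3)^2*(k + 1)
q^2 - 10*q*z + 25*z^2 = (q - 5*z)^2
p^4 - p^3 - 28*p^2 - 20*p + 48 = (p - 6)*(p - 1)*(p + 2)*(p + 4)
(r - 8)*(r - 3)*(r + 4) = r^3 - 7*r^2 - 20*r + 96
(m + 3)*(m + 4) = m^2 + 7*m + 12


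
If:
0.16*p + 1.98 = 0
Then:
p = -12.38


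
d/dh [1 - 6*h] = -6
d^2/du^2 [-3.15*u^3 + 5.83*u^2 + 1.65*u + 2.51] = 11.66 - 18.9*u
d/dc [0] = 0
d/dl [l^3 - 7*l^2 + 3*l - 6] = 3*l^2 - 14*l + 3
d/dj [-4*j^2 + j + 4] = 1 - 8*j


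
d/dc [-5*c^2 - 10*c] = -10*c - 10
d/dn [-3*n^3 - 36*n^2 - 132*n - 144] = -9*n^2 - 72*n - 132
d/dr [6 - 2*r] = -2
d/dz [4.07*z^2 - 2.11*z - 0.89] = 8.14*z - 2.11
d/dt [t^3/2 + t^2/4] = t*(3*t + 1)/2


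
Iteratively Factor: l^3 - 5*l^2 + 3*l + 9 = (l - 3)*(l^2 - 2*l - 3) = (l - 3)^2*(l + 1)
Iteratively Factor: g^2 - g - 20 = (g - 5)*(g + 4)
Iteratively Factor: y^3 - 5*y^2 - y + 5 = (y - 5)*(y^2 - 1) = (y - 5)*(y + 1)*(y - 1)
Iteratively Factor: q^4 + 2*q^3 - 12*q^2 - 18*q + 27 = (q + 3)*(q^3 - q^2 - 9*q + 9) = (q - 1)*(q + 3)*(q^2 - 9) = (q - 3)*(q - 1)*(q + 3)*(q + 3)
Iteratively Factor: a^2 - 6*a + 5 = (a - 5)*(a - 1)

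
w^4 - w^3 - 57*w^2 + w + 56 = (w - 8)*(w - 1)*(w + 1)*(w + 7)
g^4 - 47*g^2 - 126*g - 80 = (g - 8)*(g + 1)*(g + 2)*(g + 5)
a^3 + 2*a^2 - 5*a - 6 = (a - 2)*(a + 1)*(a + 3)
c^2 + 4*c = c*(c + 4)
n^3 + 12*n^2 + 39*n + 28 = (n + 1)*(n + 4)*(n + 7)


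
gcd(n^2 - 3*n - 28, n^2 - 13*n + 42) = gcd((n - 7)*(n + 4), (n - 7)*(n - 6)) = n - 7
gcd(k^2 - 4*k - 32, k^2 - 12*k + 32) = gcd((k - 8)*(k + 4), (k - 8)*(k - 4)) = k - 8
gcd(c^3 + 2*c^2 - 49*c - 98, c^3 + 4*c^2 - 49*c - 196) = c^2 - 49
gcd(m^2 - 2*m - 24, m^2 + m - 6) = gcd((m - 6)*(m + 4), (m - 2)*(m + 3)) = 1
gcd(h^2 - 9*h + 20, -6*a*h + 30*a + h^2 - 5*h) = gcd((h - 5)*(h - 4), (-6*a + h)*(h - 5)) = h - 5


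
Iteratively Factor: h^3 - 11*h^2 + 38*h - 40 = (h - 4)*(h^2 - 7*h + 10) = (h - 4)*(h - 2)*(h - 5)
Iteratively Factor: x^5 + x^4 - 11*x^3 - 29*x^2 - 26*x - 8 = (x + 1)*(x^4 - 11*x^2 - 18*x - 8) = (x + 1)^2*(x^3 - x^2 - 10*x - 8) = (x + 1)^3*(x^2 - 2*x - 8) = (x - 4)*(x + 1)^3*(x + 2)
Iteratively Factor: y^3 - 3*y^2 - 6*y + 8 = (y - 1)*(y^2 - 2*y - 8) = (y - 1)*(y + 2)*(y - 4)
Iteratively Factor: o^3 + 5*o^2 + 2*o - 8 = (o - 1)*(o^2 + 6*o + 8) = (o - 1)*(o + 2)*(o + 4)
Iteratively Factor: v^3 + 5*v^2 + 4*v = (v)*(v^2 + 5*v + 4) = v*(v + 4)*(v + 1)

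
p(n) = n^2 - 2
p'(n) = 2*n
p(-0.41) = -1.83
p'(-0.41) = -0.82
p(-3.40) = 9.56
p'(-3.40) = -6.80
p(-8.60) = 71.96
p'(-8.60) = -17.20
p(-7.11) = 48.55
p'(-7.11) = -14.22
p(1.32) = -0.26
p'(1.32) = 2.64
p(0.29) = -1.92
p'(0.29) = 0.58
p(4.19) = 15.56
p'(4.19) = 8.38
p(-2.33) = 3.43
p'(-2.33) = -4.66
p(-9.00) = 79.00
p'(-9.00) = -18.00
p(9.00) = 79.00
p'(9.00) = 18.00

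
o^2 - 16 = (o - 4)*(o + 4)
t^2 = t^2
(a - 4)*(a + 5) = a^2 + a - 20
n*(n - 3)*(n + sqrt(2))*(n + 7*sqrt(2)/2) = n^4 - 3*n^3 + 9*sqrt(2)*n^3/2 - 27*sqrt(2)*n^2/2 + 7*n^2 - 21*n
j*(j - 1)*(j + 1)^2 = j^4 + j^3 - j^2 - j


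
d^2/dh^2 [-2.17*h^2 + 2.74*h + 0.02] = -4.34000000000000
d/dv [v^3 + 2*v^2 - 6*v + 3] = 3*v^2 + 4*v - 6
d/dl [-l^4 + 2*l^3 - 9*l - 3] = -4*l^3 + 6*l^2 - 9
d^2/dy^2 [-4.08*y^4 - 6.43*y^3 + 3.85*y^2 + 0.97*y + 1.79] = -48.96*y^2 - 38.58*y + 7.7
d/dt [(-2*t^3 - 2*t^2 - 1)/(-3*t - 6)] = (4*t^3 + 14*t^2 + 8*t - 1)/(3*(t^2 + 4*t + 4))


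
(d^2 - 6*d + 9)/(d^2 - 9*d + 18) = (d - 3)/(d - 6)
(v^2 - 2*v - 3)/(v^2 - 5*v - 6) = (v - 3)/(v - 6)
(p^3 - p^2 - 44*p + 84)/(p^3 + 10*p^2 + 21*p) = (p^2 - 8*p + 12)/(p*(p + 3))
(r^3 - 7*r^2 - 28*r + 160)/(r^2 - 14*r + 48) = (r^2 + r - 20)/(r - 6)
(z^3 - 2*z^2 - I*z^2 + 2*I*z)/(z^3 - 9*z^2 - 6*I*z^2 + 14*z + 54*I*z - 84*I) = z*(z - I)/(z^2 - z*(7 + 6*I) + 42*I)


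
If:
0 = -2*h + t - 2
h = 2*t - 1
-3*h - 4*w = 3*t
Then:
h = -1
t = 0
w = 3/4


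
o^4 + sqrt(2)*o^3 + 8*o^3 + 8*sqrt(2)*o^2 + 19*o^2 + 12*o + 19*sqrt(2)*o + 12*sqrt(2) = (o + 1)*(o + 3)*(o + 4)*(o + sqrt(2))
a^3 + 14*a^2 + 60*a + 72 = (a + 2)*(a + 6)^2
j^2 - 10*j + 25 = (j - 5)^2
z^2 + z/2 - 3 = (z - 3/2)*(z + 2)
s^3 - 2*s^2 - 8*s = s*(s - 4)*(s + 2)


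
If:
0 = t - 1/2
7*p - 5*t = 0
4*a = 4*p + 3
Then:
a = 31/28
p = 5/14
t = 1/2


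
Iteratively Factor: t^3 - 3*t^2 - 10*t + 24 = (t - 4)*(t^2 + t - 6) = (t - 4)*(t - 2)*(t + 3)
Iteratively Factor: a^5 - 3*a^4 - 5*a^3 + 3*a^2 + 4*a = (a)*(a^4 - 3*a^3 - 5*a^2 + 3*a + 4) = a*(a + 1)*(a^3 - 4*a^2 - a + 4) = a*(a - 4)*(a + 1)*(a^2 - 1) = a*(a - 4)*(a - 1)*(a + 1)*(a + 1)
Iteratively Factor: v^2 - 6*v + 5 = (v - 1)*(v - 5)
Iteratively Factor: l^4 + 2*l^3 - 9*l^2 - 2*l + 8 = (l + 4)*(l^3 - 2*l^2 - l + 2) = (l - 1)*(l + 4)*(l^2 - l - 2) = (l - 1)*(l + 1)*(l + 4)*(l - 2)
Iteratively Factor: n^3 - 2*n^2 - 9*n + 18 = (n + 3)*(n^2 - 5*n + 6) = (n - 3)*(n + 3)*(n - 2)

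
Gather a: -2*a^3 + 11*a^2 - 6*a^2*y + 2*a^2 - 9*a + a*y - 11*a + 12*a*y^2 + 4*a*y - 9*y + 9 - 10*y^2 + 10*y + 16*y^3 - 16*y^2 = -2*a^3 + a^2*(13 - 6*y) + a*(12*y^2 + 5*y - 20) + 16*y^3 - 26*y^2 + y + 9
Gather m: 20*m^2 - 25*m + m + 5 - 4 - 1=20*m^2 - 24*m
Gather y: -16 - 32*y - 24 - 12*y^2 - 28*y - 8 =-12*y^2 - 60*y - 48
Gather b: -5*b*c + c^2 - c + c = -5*b*c + c^2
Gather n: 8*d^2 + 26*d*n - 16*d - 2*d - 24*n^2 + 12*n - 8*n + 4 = 8*d^2 - 18*d - 24*n^2 + n*(26*d + 4) + 4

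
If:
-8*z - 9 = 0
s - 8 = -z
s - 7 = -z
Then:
No Solution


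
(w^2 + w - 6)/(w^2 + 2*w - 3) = (w - 2)/(w - 1)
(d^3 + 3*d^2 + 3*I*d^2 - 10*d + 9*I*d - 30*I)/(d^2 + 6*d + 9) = (d^3 + 3*d^2*(1 + I) + d*(-10 + 9*I) - 30*I)/(d^2 + 6*d + 9)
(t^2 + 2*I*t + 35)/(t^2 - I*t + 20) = (t + 7*I)/(t + 4*I)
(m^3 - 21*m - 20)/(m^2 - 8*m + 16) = (m^3 - 21*m - 20)/(m^2 - 8*m + 16)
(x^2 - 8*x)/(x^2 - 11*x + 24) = x/(x - 3)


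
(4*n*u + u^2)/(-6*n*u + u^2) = (4*n + u)/(-6*n + u)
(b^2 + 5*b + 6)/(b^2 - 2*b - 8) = (b + 3)/(b - 4)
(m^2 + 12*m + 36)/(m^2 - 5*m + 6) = (m^2 + 12*m + 36)/(m^2 - 5*m + 6)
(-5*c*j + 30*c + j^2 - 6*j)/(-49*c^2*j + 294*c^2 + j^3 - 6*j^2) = (5*c - j)/(49*c^2 - j^2)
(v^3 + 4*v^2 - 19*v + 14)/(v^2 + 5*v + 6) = (v^3 + 4*v^2 - 19*v + 14)/(v^2 + 5*v + 6)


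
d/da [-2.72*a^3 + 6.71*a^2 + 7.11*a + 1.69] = -8.16*a^2 + 13.42*a + 7.11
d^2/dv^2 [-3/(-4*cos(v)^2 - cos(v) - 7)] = 3*(-64*sin(v)^4 - 79*sin(v)^2 + 22*cos(v) - 3*cos(3*v) + 89)/(-4*sin(v)^2 + cos(v) + 11)^3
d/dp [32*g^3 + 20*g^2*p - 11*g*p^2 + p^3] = 20*g^2 - 22*g*p + 3*p^2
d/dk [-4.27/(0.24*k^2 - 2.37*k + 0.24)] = (2.0496*k - 10.1199)/(0.24*k^2 - 2.37*k + 0.24)^2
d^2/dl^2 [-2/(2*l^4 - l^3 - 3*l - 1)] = 4*(3*l*(4*l - 1)*(-2*l^4 + l^3 + 3*l + 1) + (-8*l^3 + 3*l^2 + 3)^2)/(-2*l^4 + l^3 + 3*l + 1)^3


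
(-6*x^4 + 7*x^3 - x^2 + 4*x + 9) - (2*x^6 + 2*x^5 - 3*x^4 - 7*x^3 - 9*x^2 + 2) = -2*x^6 - 2*x^5 - 3*x^4 + 14*x^3 + 8*x^2 + 4*x + 7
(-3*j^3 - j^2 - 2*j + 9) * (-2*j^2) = 6*j^5 + 2*j^4 + 4*j^3 - 18*j^2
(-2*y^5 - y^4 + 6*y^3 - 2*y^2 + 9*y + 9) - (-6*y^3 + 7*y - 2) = -2*y^5 - y^4 + 12*y^3 - 2*y^2 + 2*y + 11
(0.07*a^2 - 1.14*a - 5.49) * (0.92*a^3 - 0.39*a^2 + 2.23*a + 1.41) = 0.0644*a^5 - 1.0761*a^4 - 4.4501*a^3 - 0.3024*a^2 - 13.8501*a - 7.7409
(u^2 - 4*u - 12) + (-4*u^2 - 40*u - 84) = -3*u^2 - 44*u - 96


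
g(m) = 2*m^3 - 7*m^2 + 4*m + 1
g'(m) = 6*m^2 - 14*m + 4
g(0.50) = 1.50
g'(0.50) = -1.50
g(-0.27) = -0.63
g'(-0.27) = 8.22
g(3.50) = 15.00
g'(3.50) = 28.50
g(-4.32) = -308.16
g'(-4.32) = 176.45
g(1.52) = -2.07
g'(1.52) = -3.42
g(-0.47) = -2.63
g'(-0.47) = 11.91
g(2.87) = 2.10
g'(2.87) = 13.24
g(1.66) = -2.50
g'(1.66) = -2.71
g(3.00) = 4.00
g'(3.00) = 16.00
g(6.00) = 205.00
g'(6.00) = 136.00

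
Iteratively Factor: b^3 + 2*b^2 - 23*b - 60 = (b + 3)*(b^2 - b - 20) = (b - 5)*(b + 3)*(b + 4)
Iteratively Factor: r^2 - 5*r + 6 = (r - 3)*(r - 2)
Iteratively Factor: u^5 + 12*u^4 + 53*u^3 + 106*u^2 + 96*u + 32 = (u + 4)*(u^4 + 8*u^3 + 21*u^2 + 22*u + 8) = (u + 4)^2*(u^3 + 4*u^2 + 5*u + 2) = (u + 2)*(u + 4)^2*(u^2 + 2*u + 1) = (u + 1)*(u + 2)*(u + 4)^2*(u + 1)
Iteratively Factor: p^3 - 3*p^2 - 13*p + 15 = (p - 1)*(p^2 - 2*p - 15) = (p - 5)*(p - 1)*(p + 3)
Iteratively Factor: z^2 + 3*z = (z + 3)*(z)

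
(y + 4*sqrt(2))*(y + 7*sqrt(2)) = y^2 + 11*sqrt(2)*y + 56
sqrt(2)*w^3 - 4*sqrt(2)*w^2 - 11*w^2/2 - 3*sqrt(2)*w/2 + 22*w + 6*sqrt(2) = (w - 4)*(w - 3*sqrt(2))*(sqrt(2)*w + 1/2)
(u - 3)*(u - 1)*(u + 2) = u^3 - 2*u^2 - 5*u + 6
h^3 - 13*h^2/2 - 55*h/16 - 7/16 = (h - 7)*(h + 1/4)^2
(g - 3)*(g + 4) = g^2 + g - 12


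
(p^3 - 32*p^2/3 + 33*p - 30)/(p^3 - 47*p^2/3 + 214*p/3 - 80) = (p - 3)/(p - 8)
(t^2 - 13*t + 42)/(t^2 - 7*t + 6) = (t - 7)/(t - 1)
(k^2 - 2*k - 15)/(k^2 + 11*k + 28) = (k^2 - 2*k - 15)/(k^2 + 11*k + 28)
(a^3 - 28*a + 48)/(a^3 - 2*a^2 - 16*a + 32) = (a + 6)/(a + 4)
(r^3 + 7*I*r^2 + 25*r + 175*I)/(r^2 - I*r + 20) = (r^2 + 12*I*r - 35)/(r + 4*I)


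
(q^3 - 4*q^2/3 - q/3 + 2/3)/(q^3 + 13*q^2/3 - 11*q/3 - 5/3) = (3*q^2 - q - 2)/(3*q^2 + 16*q + 5)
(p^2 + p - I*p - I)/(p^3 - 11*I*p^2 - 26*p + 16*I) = (p + 1)/(p^2 - 10*I*p - 16)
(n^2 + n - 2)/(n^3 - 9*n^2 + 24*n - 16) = (n + 2)/(n^2 - 8*n + 16)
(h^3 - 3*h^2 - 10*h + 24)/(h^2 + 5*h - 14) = (h^2 - h - 12)/(h + 7)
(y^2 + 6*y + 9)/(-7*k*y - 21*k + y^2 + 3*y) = (y + 3)/(-7*k + y)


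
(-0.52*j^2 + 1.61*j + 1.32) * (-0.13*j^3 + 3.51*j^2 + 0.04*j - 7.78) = 0.0676*j^5 - 2.0345*j^4 + 5.4587*j^3 + 8.7432*j^2 - 12.473*j - 10.2696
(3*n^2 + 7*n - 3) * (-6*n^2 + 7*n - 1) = -18*n^4 - 21*n^3 + 64*n^2 - 28*n + 3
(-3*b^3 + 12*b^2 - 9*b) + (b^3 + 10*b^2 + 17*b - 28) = -2*b^3 + 22*b^2 + 8*b - 28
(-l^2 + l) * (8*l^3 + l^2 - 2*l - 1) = -8*l^5 + 7*l^4 + 3*l^3 - l^2 - l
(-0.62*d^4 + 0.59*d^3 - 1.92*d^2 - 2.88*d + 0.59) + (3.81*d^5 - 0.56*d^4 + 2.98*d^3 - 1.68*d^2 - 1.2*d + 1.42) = 3.81*d^5 - 1.18*d^4 + 3.57*d^3 - 3.6*d^2 - 4.08*d + 2.01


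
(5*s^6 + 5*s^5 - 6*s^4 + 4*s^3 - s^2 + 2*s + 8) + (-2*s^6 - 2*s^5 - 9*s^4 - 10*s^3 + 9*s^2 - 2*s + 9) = 3*s^6 + 3*s^5 - 15*s^4 - 6*s^3 + 8*s^2 + 17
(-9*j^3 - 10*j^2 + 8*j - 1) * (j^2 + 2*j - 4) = -9*j^5 - 28*j^4 + 24*j^3 + 55*j^2 - 34*j + 4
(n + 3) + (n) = 2*n + 3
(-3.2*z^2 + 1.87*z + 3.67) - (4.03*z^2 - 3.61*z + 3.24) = -7.23*z^2 + 5.48*z + 0.43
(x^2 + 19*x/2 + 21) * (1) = x^2 + 19*x/2 + 21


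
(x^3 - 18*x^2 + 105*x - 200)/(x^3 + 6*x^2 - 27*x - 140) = (x^2 - 13*x + 40)/(x^2 + 11*x + 28)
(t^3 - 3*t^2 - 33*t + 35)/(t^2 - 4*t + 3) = (t^2 - 2*t - 35)/(t - 3)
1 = 1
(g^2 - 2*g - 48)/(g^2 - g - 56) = (g + 6)/(g + 7)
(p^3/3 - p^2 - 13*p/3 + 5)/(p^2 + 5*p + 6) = (p^2 - 6*p + 5)/(3*(p + 2))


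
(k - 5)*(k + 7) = k^2 + 2*k - 35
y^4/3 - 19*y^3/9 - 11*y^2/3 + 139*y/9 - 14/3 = (y/3 + 1)*(y - 7)*(y - 2)*(y - 1/3)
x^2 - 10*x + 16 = (x - 8)*(x - 2)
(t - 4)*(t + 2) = t^2 - 2*t - 8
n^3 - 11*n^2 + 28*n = n*(n - 7)*(n - 4)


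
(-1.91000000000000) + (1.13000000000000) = -0.780000000000000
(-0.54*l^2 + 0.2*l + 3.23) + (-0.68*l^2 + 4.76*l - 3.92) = -1.22*l^2 + 4.96*l - 0.69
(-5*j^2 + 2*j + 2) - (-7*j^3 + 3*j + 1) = 7*j^3 - 5*j^2 - j + 1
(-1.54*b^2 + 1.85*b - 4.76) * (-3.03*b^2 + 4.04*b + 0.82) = 4.6662*b^4 - 11.8271*b^3 + 20.634*b^2 - 17.7134*b - 3.9032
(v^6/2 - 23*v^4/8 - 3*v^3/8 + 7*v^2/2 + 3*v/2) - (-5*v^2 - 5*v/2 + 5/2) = v^6/2 - 23*v^4/8 - 3*v^3/8 + 17*v^2/2 + 4*v - 5/2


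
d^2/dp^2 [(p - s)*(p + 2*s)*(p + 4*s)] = 6*p + 10*s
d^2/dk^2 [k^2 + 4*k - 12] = 2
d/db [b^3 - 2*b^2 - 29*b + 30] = 3*b^2 - 4*b - 29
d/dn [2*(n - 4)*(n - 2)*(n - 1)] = 6*n^2 - 28*n + 28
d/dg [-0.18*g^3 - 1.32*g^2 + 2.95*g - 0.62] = -0.54*g^2 - 2.64*g + 2.95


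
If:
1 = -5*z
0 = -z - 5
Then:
No Solution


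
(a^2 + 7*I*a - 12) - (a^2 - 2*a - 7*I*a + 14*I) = 2*a + 14*I*a - 12 - 14*I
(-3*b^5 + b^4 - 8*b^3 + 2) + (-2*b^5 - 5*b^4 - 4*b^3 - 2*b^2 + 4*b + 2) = -5*b^5 - 4*b^4 - 12*b^3 - 2*b^2 + 4*b + 4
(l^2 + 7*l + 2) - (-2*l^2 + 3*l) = 3*l^2 + 4*l + 2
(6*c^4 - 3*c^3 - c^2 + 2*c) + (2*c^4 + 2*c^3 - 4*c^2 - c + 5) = 8*c^4 - c^3 - 5*c^2 + c + 5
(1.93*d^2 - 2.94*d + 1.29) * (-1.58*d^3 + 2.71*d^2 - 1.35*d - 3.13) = -3.0494*d^5 + 9.8755*d^4 - 12.6111*d^3 + 1.424*d^2 + 7.4607*d - 4.0377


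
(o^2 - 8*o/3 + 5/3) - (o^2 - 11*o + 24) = 25*o/3 - 67/3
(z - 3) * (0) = 0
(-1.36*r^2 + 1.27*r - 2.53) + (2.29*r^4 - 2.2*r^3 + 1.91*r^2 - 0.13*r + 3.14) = 2.29*r^4 - 2.2*r^3 + 0.55*r^2 + 1.14*r + 0.61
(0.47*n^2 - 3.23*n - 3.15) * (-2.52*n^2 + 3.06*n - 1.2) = -1.1844*n^4 + 9.5778*n^3 - 2.5098*n^2 - 5.763*n + 3.78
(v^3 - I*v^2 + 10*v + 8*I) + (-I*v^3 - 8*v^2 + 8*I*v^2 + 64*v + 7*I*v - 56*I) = v^3 - I*v^3 - 8*v^2 + 7*I*v^2 + 74*v + 7*I*v - 48*I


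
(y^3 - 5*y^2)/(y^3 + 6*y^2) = (y - 5)/(y + 6)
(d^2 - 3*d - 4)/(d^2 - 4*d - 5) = (d - 4)/(d - 5)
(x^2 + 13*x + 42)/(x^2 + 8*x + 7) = (x + 6)/(x + 1)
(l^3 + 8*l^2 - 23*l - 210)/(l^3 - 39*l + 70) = (l + 6)/(l - 2)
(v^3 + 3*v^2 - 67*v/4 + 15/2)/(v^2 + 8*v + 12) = (v^2 - 3*v + 5/4)/(v + 2)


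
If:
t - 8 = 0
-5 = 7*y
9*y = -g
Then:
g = 45/7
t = 8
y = -5/7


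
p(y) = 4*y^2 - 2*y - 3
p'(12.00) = 94.00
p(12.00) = 549.00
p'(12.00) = 94.00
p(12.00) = 549.00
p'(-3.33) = -28.64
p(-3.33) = 48.02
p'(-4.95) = -41.60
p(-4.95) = 104.91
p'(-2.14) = -19.12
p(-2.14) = 19.60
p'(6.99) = 53.92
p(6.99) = 178.46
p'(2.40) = 17.20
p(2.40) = 15.24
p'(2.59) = 18.72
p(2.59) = 18.65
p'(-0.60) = -6.80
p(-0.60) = -0.36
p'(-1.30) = -12.40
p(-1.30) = 6.36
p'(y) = 8*y - 2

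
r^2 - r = r*(r - 1)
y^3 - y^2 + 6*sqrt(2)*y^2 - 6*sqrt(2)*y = y*(y - 1)*(y + 6*sqrt(2))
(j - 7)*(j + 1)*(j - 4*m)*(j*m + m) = j^4*m - 4*j^3*m^2 - 5*j^3*m + 20*j^2*m^2 - 13*j^2*m + 52*j*m^2 - 7*j*m + 28*m^2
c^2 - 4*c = c*(c - 4)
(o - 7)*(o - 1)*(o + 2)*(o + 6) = o^4 - 45*o^2 - 40*o + 84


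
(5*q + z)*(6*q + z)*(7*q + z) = 210*q^3 + 107*q^2*z + 18*q*z^2 + z^3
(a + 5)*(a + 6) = a^2 + 11*a + 30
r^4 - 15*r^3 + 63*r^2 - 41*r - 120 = (r - 8)*(r - 5)*(r - 3)*(r + 1)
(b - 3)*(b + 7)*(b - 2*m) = b^3 - 2*b^2*m + 4*b^2 - 8*b*m - 21*b + 42*m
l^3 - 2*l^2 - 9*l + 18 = (l - 3)*(l - 2)*(l + 3)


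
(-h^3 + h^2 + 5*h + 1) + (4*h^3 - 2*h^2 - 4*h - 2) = 3*h^3 - h^2 + h - 1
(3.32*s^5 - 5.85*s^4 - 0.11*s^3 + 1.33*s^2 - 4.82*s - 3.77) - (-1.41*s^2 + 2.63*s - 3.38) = 3.32*s^5 - 5.85*s^4 - 0.11*s^3 + 2.74*s^2 - 7.45*s - 0.39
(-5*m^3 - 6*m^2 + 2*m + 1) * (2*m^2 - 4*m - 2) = -10*m^5 + 8*m^4 + 38*m^3 + 6*m^2 - 8*m - 2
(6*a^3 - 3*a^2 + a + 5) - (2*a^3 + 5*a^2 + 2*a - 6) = 4*a^3 - 8*a^2 - a + 11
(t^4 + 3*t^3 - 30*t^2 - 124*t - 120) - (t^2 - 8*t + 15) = t^4 + 3*t^3 - 31*t^2 - 116*t - 135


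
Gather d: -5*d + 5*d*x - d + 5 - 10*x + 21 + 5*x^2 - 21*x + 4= d*(5*x - 6) + 5*x^2 - 31*x + 30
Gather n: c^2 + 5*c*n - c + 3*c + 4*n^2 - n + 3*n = c^2 + 2*c + 4*n^2 + n*(5*c + 2)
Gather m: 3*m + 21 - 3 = 3*m + 18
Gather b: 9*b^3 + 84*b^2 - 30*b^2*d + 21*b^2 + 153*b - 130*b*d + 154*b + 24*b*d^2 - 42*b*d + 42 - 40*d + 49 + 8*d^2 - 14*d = 9*b^3 + b^2*(105 - 30*d) + b*(24*d^2 - 172*d + 307) + 8*d^2 - 54*d + 91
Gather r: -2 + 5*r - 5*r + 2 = 0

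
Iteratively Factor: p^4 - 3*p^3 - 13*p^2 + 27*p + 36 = (p + 1)*(p^3 - 4*p^2 - 9*p + 36) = (p + 1)*(p + 3)*(p^2 - 7*p + 12) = (p - 3)*(p + 1)*(p + 3)*(p - 4)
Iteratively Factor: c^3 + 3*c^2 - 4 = (c + 2)*(c^2 + c - 2) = (c + 2)^2*(c - 1)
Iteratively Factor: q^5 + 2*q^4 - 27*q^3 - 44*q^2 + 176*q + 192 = (q - 3)*(q^4 + 5*q^3 - 12*q^2 - 80*q - 64) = (q - 3)*(q + 4)*(q^3 + q^2 - 16*q - 16) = (q - 3)*(q + 1)*(q + 4)*(q^2 - 16) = (q - 3)*(q + 1)*(q + 4)^2*(q - 4)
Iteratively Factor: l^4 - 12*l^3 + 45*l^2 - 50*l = (l)*(l^3 - 12*l^2 + 45*l - 50) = l*(l - 5)*(l^2 - 7*l + 10) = l*(l - 5)^2*(l - 2)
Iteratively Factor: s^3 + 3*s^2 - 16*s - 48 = (s - 4)*(s^2 + 7*s + 12) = (s - 4)*(s + 4)*(s + 3)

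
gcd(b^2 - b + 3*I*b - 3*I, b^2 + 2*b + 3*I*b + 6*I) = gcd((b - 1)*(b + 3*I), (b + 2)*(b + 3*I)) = b + 3*I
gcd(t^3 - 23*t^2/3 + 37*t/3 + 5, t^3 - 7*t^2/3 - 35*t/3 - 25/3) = t - 5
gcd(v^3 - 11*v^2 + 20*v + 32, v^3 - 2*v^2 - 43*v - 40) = v^2 - 7*v - 8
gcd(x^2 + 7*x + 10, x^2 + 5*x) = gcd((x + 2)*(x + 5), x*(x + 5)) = x + 5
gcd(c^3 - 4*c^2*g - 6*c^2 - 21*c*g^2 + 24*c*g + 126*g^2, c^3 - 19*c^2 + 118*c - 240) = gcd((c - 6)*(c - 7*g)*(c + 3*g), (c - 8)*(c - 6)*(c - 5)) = c - 6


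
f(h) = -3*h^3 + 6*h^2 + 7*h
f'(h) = -9*h^2 + 12*h + 7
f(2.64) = 5.10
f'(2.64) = -24.05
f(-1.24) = 6.27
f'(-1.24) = -21.72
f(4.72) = -148.75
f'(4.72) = -136.87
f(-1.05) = 2.74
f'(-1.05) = -15.52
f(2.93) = -3.44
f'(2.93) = -35.10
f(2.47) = 8.69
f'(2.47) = -18.27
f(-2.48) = 65.30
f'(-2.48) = -78.11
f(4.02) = -69.79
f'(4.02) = -90.20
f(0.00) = 0.00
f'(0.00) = 7.00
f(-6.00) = 822.00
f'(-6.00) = -389.00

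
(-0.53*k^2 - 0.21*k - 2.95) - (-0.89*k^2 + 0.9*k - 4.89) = 0.36*k^2 - 1.11*k + 1.94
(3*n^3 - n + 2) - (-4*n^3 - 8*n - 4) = 7*n^3 + 7*n + 6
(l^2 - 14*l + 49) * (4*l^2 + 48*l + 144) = 4*l^4 - 8*l^3 - 332*l^2 + 336*l + 7056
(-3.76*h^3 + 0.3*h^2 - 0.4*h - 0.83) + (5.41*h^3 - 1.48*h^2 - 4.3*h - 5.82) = 1.65*h^3 - 1.18*h^2 - 4.7*h - 6.65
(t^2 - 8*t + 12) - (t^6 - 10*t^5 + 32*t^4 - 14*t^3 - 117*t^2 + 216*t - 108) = -t^6 + 10*t^5 - 32*t^4 + 14*t^3 + 118*t^2 - 224*t + 120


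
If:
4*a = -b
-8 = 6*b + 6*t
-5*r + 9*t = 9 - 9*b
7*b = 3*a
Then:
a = 0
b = 0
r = -21/5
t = -4/3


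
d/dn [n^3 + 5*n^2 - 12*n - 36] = 3*n^2 + 10*n - 12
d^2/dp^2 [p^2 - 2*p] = 2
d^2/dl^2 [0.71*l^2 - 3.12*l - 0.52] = 1.42000000000000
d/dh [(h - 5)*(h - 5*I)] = 2*h - 5 - 5*I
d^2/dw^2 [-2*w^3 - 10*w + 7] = -12*w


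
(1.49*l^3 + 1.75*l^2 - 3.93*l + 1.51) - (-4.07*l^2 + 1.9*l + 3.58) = 1.49*l^3 + 5.82*l^2 - 5.83*l - 2.07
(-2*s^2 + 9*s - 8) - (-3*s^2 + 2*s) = s^2 + 7*s - 8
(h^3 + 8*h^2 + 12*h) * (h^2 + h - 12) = h^5 + 9*h^4 + 8*h^3 - 84*h^2 - 144*h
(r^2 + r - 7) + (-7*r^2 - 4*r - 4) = -6*r^2 - 3*r - 11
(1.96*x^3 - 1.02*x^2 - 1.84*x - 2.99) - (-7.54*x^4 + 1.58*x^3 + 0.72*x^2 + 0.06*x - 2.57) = 7.54*x^4 + 0.38*x^3 - 1.74*x^2 - 1.9*x - 0.42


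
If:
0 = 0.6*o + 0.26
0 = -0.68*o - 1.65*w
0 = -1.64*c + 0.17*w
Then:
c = 0.02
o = -0.43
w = 0.18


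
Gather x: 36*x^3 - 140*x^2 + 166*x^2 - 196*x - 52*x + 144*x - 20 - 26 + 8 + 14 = 36*x^3 + 26*x^2 - 104*x - 24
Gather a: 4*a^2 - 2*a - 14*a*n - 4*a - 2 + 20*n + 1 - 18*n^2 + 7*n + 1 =4*a^2 + a*(-14*n - 6) - 18*n^2 + 27*n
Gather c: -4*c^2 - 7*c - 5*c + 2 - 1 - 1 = -4*c^2 - 12*c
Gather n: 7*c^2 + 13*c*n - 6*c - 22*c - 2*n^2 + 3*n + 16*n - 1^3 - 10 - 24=7*c^2 - 28*c - 2*n^2 + n*(13*c + 19) - 35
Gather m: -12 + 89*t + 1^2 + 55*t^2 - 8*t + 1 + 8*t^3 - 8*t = 8*t^3 + 55*t^2 + 73*t - 10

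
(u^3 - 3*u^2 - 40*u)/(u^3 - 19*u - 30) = u*(-u^2 + 3*u + 40)/(-u^3 + 19*u + 30)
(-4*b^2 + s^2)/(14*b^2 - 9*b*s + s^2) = (2*b + s)/(-7*b + s)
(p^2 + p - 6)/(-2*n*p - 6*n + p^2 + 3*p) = (p - 2)/(-2*n + p)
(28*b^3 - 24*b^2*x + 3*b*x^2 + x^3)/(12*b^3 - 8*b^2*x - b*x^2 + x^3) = (7*b + x)/(3*b + x)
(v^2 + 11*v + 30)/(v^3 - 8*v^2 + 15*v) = (v^2 + 11*v + 30)/(v*(v^2 - 8*v + 15))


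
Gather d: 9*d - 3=9*d - 3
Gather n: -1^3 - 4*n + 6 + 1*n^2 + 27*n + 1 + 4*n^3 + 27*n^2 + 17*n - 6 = 4*n^3 + 28*n^2 + 40*n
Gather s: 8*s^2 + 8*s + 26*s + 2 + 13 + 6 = 8*s^2 + 34*s + 21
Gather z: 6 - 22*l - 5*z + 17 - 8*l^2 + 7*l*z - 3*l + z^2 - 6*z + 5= -8*l^2 - 25*l + z^2 + z*(7*l - 11) + 28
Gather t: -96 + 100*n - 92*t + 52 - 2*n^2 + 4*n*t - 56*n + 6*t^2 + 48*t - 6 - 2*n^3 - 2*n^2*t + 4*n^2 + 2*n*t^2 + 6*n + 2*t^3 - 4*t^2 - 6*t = -2*n^3 + 2*n^2 + 50*n + 2*t^3 + t^2*(2*n + 2) + t*(-2*n^2 + 4*n - 50) - 50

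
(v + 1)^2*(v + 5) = v^3 + 7*v^2 + 11*v + 5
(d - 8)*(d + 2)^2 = d^3 - 4*d^2 - 28*d - 32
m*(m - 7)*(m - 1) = m^3 - 8*m^2 + 7*m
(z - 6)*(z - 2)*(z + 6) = z^3 - 2*z^2 - 36*z + 72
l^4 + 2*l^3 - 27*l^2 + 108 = (l - 3)^2*(l + 2)*(l + 6)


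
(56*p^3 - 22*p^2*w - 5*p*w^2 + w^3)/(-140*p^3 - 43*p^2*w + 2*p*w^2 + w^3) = (-2*p + w)/(5*p + w)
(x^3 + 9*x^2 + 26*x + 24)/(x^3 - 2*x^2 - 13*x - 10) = (x^2 + 7*x + 12)/(x^2 - 4*x - 5)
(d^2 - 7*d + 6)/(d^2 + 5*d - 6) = (d - 6)/(d + 6)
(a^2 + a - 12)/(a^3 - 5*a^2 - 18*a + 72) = 1/(a - 6)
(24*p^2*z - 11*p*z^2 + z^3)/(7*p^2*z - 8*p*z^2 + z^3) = (24*p^2 - 11*p*z + z^2)/(7*p^2 - 8*p*z + z^2)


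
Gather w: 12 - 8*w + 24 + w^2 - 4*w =w^2 - 12*w + 36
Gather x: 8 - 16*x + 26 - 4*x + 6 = 40 - 20*x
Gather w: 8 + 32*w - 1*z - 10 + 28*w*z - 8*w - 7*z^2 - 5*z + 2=w*(28*z + 24) - 7*z^2 - 6*z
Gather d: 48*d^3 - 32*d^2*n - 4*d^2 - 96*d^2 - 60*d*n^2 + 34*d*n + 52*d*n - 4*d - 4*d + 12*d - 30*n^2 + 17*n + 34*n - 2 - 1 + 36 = 48*d^3 + d^2*(-32*n - 100) + d*(-60*n^2 + 86*n + 4) - 30*n^2 + 51*n + 33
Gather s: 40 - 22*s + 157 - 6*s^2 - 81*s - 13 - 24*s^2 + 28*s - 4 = -30*s^2 - 75*s + 180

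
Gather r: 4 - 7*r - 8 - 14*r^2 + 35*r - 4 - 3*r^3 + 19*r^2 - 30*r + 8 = -3*r^3 + 5*r^2 - 2*r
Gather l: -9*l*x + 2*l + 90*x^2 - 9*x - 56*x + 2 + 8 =l*(2 - 9*x) + 90*x^2 - 65*x + 10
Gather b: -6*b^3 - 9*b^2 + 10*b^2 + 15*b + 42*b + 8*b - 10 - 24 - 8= -6*b^3 + b^2 + 65*b - 42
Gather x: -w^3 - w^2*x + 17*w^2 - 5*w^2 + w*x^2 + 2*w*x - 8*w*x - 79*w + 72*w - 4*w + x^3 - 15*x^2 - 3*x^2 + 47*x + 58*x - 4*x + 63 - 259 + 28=-w^3 + 12*w^2 - 11*w + x^3 + x^2*(w - 18) + x*(-w^2 - 6*w + 101) - 168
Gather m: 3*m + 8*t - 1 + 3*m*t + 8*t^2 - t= m*(3*t + 3) + 8*t^2 + 7*t - 1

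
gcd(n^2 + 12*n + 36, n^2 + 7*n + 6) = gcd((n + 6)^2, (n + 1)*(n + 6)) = n + 6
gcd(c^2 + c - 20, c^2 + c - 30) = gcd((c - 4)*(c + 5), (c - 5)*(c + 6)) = 1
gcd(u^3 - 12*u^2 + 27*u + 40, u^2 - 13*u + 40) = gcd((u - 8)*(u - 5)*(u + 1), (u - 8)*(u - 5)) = u^2 - 13*u + 40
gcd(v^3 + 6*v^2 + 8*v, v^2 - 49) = 1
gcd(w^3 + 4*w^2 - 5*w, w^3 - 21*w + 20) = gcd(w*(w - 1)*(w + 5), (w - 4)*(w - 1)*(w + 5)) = w^2 + 4*w - 5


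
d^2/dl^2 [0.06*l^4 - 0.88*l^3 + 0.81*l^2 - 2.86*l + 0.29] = 0.72*l^2 - 5.28*l + 1.62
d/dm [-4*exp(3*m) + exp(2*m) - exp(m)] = (-12*exp(2*m) + 2*exp(m) - 1)*exp(m)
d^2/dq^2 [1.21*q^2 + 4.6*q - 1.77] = 2.42000000000000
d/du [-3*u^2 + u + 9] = 1 - 6*u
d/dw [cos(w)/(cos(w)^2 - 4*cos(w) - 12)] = (cos(w)^2 + 12)*sin(w)/((cos(w) - 6)^2*(cos(w) + 2)^2)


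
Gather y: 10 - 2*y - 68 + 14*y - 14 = 12*y - 72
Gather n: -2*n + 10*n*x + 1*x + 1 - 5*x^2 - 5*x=n*(10*x - 2) - 5*x^2 - 4*x + 1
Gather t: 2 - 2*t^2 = 2 - 2*t^2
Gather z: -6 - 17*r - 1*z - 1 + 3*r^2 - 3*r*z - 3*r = 3*r^2 - 20*r + z*(-3*r - 1) - 7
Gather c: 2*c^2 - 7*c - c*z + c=2*c^2 + c*(-z - 6)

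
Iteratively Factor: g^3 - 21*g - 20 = (g + 4)*(g^2 - 4*g - 5) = (g - 5)*(g + 4)*(g + 1)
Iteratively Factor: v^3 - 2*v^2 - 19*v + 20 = (v + 4)*(v^2 - 6*v + 5) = (v - 1)*(v + 4)*(v - 5)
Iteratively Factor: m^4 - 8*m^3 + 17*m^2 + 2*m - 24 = (m - 2)*(m^3 - 6*m^2 + 5*m + 12) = (m - 4)*(m - 2)*(m^2 - 2*m - 3) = (m - 4)*(m - 2)*(m + 1)*(m - 3)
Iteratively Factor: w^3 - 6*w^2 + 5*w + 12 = (w + 1)*(w^2 - 7*w + 12) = (w - 4)*(w + 1)*(w - 3)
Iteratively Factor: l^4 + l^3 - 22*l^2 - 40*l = (l)*(l^3 + l^2 - 22*l - 40) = l*(l + 2)*(l^2 - l - 20) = l*(l + 2)*(l + 4)*(l - 5)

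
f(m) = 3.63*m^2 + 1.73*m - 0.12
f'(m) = 7.26*m + 1.73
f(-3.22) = 31.95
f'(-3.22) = -21.65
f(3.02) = 38.21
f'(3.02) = 23.66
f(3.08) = 39.64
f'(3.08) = 24.09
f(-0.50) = -0.08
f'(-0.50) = -1.90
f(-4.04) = 52.14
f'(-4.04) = -27.60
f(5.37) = 113.85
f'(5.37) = 40.72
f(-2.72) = 22.03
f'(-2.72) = -18.02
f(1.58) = 11.68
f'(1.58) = 13.20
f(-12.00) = 501.84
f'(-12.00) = -85.39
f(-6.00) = 120.18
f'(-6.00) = -41.83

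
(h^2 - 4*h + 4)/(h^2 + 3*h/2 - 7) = 2*(h - 2)/(2*h + 7)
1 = 1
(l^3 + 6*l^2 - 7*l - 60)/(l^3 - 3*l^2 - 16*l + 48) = (l + 5)/(l - 4)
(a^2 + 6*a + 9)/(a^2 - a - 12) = (a + 3)/(a - 4)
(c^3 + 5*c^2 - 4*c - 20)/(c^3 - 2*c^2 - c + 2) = (c^2 + 7*c + 10)/(c^2 - 1)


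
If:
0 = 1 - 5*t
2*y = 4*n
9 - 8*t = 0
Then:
No Solution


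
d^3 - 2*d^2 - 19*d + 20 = (d - 5)*(d - 1)*(d + 4)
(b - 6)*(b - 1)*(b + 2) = b^3 - 5*b^2 - 8*b + 12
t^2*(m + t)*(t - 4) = m*t^3 - 4*m*t^2 + t^4 - 4*t^3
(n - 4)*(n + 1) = n^2 - 3*n - 4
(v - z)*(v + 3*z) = v^2 + 2*v*z - 3*z^2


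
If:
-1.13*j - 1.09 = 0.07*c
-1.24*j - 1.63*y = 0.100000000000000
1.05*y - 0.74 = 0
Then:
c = 0.69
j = -1.01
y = 0.70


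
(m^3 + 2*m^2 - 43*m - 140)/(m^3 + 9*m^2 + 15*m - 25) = (m^2 - 3*m - 28)/(m^2 + 4*m - 5)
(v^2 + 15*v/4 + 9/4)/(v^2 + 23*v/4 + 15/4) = (v + 3)/(v + 5)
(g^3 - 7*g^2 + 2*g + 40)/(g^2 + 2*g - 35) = (g^2 - 2*g - 8)/(g + 7)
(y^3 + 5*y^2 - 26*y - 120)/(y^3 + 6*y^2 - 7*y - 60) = (y^2 + y - 30)/(y^2 + 2*y - 15)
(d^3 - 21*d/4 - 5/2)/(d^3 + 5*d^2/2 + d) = (d - 5/2)/d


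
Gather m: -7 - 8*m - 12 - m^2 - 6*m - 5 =-m^2 - 14*m - 24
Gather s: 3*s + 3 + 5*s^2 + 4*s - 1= 5*s^2 + 7*s + 2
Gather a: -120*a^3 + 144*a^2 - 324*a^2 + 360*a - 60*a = -120*a^3 - 180*a^2 + 300*a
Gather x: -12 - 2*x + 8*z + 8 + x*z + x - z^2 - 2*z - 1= x*(z - 1) - z^2 + 6*z - 5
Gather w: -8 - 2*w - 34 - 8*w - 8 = -10*w - 50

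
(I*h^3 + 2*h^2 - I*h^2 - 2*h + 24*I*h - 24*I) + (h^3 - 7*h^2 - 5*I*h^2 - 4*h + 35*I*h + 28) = h^3 + I*h^3 - 5*h^2 - 6*I*h^2 - 6*h + 59*I*h + 28 - 24*I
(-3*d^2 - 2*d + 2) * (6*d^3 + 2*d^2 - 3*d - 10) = -18*d^5 - 18*d^4 + 17*d^3 + 40*d^2 + 14*d - 20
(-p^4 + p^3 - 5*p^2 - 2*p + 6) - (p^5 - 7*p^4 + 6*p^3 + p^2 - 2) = -p^5 + 6*p^4 - 5*p^3 - 6*p^2 - 2*p + 8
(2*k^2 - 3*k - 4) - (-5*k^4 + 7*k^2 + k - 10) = 5*k^4 - 5*k^2 - 4*k + 6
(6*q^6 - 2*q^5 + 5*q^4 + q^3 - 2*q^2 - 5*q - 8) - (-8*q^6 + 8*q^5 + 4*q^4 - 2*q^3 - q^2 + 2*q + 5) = 14*q^6 - 10*q^5 + q^4 + 3*q^3 - q^2 - 7*q - 13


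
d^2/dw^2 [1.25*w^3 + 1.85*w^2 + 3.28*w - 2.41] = 7.5*w + 3.7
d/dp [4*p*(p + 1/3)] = 8*p + 4/3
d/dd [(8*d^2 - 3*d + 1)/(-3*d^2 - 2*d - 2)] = (-25*d^2 - 26*d + 8)/(9*d^4 + 12*d^3 + 16*d^2 + 8*d + 4)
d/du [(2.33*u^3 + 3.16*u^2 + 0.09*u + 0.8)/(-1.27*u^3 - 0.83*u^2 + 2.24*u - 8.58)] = (2.0793*u^4 + 10.667*u^3 - 49.7731*u^2 - 52.8976*u - 2.5642)/(1.6129*u^6 + 2.1082*u^5 - 5.0007*u^4 + 18.0748*u^3 + 19.2604*u^2 - 38.4384*u + 73.6164)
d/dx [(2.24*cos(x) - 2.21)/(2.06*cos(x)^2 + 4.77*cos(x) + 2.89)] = (4.6144*cos(x)^2 - 9.1052*cos(x) - 17.0153)*sin(x)/(4.2436*cos(x)^4 + 19.6524*cos(x)^3 + 34.6597*cos(x)^2 + 27.5706*cos(x) + 8.3521)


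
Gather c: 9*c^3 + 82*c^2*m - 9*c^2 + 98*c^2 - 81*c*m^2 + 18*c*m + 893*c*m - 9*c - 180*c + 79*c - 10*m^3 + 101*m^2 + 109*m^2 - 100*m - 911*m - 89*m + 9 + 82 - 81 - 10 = 9*c^3 + c^2*(82*m + 89) + c*(-81*m^2 + 911*m - 110) - 10*m^3 + 210*m^2 - 1100*m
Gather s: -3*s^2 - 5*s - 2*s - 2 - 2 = -3*s^2 - 7*s - 4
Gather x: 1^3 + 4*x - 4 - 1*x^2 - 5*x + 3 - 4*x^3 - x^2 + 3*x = -4*x^3 - 2*x^2 + 2*x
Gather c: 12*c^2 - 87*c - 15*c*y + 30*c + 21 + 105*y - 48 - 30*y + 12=12*c^2 + c*(-15*y - 57) + 75*y - 15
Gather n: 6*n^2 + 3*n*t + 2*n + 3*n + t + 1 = 6*n^2 + n*(3*t + 5) + t + 1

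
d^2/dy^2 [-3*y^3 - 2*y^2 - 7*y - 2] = -18*y - 4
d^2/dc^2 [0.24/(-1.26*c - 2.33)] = -0.762048/(1.26*c + 2.33)^3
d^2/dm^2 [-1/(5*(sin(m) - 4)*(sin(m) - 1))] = (4*sin(m)^3 - 11*sin(m)^2 - 8*sin(m) + 42)/(5*(sin(m) - 4)^3*(sin(m) - 1)^2)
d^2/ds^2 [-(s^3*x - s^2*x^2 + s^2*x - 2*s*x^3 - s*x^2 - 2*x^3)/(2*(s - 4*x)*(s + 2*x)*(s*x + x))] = x*(s^3 + 18*s^2*x - 12*s*x^2 + 56*x^3)/(-s^6 + 6*s^5*x + 12*s^4*x^2 - 88*s^3*x^3 - 96*s^2*x^4 + 384*s*x^5 + 512*x^6)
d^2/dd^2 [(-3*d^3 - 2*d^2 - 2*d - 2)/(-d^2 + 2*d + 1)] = 2*(21*d^3 + 30*d^2 + 3*d + 8)/(d^6 - 6*d^5 + 9*d^4 + 4*d^3 - 9*d^2 - 6*d - 1)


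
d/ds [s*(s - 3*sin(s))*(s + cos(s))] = -s*(s - 3*sin(s))*(sin(s) - 1) - s*(s + cos(s))*(3*cos(s) - 1) + (s - 3*sin(s))*(s + cos(s))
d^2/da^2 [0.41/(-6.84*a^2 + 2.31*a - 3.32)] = (38.364192*a^2 - 12.956328*a - 0.41*(13.68*a - 2.31)*(27.36*a - 4.62) + 18.621216)/(6.84*a^2 - 2.31*a + 3.32)^3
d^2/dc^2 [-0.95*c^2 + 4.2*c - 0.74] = -1.90000000000000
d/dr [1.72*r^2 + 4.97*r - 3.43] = 3.44*r + 4.97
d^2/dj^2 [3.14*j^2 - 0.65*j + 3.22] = 6.28000000000000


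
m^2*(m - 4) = m^3 - 4*m^2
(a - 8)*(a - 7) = a^2 - 15*a + 56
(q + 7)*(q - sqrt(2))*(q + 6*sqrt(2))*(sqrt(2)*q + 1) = sqrt(2)*q^4 + 7*sqrt(2)*q^3 + 11*q^3 - 7*sqrt(2)*q^2 + 77*q^2 - 49*sqrt(2)*q - 12*q - 84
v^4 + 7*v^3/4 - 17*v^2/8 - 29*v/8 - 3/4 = (v - 3/2)*(v + 1/4)*(v + 1)*(v + 2)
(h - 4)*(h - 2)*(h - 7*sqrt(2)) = h^3 - 7*sqrt(2)*h^2 - 6*h^2 + 8*h + 42*sqrt(2)*h - 56*sqrt(2)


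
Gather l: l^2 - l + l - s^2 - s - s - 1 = l^2 - s^2 - 2*s - 1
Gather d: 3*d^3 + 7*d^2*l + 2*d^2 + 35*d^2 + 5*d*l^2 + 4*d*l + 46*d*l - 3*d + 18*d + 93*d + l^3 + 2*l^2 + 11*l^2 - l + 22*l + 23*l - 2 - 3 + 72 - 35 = 3*d^3 + d^2*(7*l + 37) + d*(5*l^2 + 50*l + 108) + l^3 + 13*l^2 + 44*l + 32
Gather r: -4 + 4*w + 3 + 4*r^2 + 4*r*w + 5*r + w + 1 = 4*r^2 + r*(4*w + 5) + 5*w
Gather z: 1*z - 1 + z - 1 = 2*z - 2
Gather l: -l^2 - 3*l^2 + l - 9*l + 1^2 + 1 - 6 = -4*l^2 - 8*l - 4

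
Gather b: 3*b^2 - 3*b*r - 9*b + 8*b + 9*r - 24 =3*b^2 + b*(-3*r - 1) + 9*r - 24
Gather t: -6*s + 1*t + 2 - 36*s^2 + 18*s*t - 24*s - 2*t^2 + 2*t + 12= -36*s^2 - 30*s - 2*t^2 + t*(18*s + 3) + 14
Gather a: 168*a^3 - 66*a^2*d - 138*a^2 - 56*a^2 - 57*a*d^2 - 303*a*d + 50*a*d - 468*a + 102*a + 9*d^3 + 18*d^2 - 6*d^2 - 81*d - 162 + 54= 168*a^3 + a^2*(-66*d - 194) + a*(-57*d^2 - 253*d - 366) + 9*d^3 + 12*d^2 - 81*d - 108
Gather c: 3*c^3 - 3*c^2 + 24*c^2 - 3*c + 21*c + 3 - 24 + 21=3*c^3 + 21*c^2 + 18*c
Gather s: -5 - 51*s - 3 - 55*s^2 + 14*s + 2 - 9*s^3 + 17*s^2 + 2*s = -9*s^3 - 38*s^2 - 35*s - 6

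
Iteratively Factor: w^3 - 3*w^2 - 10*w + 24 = (w - 4)*(w^2 + w - 6) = (w - 4)*(w + 3)*(w - 2)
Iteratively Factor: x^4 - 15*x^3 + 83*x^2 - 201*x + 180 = (x - 3)*(x^3 - 12*x^2 + 47*x - 60) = (x - 5)*(x - 3)*(x^2 - 7*x + 12) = (x - 5)*(x - 4)*(x - 3)*(x - 3)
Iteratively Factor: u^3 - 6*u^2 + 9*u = (u)*(u^2 - 6*u + 9) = u*(u - 3)*(u - 3)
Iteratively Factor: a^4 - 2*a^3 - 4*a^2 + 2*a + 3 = (a - 3)*(a^3 + a^2 - a - 1) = (a - 3)*(a - 1)*(a^2 + 2*a + 1) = (a - 3)*(a - 1)*(a + 1)*(a + 1)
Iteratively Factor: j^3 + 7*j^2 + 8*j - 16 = (j + 4)*(j^2 + 3*j - 4) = (j + 4)^2*(j - 1)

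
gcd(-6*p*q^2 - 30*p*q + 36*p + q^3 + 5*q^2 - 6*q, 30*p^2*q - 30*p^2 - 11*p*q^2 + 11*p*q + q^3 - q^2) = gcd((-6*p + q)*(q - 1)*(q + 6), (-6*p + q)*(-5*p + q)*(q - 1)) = 6*p*q - 6*p - q^2 + q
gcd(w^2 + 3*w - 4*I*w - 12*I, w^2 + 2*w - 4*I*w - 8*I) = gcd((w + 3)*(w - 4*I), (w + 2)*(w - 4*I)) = w - 4*I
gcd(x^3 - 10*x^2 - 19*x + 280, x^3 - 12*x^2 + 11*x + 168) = x^2 - 15*x + 56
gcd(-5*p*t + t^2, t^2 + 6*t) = t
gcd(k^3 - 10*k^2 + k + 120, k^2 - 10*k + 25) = k - 5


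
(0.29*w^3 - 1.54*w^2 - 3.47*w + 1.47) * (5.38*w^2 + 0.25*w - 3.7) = 1.5602*w^5 - 8.2127*w^4 - 20.1266*w^3 + 12.7391*w^2 + 13.2065*w - 5.439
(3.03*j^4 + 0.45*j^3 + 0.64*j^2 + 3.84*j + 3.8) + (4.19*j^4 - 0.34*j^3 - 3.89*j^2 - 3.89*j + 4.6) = 7.22*j^4 + 0.11*j^3 - 3.25*j^2 - 0.0500000000000003*j + 8.4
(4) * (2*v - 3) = 8*v - 12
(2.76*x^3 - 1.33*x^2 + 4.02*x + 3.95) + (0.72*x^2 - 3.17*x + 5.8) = 2.76*x^3 - 0.61*x^2 + 0.85*x + 9.75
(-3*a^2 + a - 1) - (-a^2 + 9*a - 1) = -2*a^2 - 8*a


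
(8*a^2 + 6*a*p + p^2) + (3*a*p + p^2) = 8*a^2 + 9*a*p + 2*p^2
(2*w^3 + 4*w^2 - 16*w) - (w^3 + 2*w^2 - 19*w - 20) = w^3 + 2*w^2 + 3*w + 20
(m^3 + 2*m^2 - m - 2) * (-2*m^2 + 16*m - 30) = -2*m^5 + 12*m^4 + 4*m^3 - 72*m^2 - 2*m + 60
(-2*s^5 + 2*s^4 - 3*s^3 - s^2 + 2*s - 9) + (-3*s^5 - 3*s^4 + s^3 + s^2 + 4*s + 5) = -5*s^5 - s^4 - 2*s^3 + 6*s - 4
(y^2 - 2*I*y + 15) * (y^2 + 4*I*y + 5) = y^4 + 2*I*y^3 + 28*y^2 + 50*I*y + 75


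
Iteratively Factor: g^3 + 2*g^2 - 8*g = (g + 4)*(g^2 - 2*g) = g*(g + 4)*(g - 2)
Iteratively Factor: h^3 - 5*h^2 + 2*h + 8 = (h - 2)*(h^2 - 3*h - 4) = (h - 2)*(h + 1)*(h - 4)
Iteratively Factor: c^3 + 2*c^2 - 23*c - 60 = (c - 5)*(c^2 + 7*c + 12) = (c - 5)*(c + 3)*(c + 4)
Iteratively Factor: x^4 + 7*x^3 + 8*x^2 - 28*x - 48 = (x + 3)*(x^3 + 4*x^2 - 4*x - 16) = (x + 3)*(x + 4)*(x^2 - 4) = (x + 2)*(x + 3)*(x + 4)*(x - 2)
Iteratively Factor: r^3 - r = (r - 1)*(r^2 + r) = (r - 1)*(r + 1)*(r)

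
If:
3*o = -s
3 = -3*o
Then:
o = -1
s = 3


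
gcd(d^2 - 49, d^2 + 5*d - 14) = d + 7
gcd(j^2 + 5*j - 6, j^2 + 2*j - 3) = j - 1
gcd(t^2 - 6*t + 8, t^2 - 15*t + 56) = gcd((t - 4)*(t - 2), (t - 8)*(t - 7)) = 1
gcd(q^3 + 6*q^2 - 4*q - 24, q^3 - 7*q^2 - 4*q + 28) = q^2 - 4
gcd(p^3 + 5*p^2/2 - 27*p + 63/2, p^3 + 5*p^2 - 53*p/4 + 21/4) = p^2 + 11*p/2 - 21/2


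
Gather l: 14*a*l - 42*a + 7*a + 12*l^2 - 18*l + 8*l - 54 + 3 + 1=-35*a + 12*l^2 + l*(14*a - 10) - 50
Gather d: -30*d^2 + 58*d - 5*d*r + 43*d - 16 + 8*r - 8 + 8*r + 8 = -30*d^2 + d*(101 - 5*r) + 16*r - 16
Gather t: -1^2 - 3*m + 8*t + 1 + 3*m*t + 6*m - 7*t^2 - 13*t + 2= 3*m - 7*t^2 + t*(3*m - 5) + 2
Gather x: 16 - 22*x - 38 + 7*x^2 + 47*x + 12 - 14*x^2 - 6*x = -7*x^2 + 19*x - 10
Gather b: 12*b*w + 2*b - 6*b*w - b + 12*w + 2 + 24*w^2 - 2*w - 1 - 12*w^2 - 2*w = b*(6*w + 1) + 12*w^2 + 8*w + 1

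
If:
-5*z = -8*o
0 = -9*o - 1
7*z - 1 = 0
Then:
No Solution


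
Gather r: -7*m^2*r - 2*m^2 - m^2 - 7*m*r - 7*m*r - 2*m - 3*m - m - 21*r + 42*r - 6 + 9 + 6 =-3*m^2 - 6*m + r*(-7*m^2 - 14*m + 21) + 9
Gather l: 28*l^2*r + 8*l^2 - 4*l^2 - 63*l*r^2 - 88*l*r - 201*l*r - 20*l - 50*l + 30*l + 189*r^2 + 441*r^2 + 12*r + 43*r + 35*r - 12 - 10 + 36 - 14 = l^2*(28*r + 4) + l*(-63*r^2 - 289*r - 40) + 630*r^2 + 90*r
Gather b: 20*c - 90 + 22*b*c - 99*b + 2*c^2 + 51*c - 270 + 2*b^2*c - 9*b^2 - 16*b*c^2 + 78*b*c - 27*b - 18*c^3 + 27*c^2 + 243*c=b^2*(2*c - 9) + b*(-16*c^2 + 100*c - 126) - 18*c^3 + 29*c^2 + 314*c - 360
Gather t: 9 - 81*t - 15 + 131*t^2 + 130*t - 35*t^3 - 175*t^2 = -35*t^3 - 44*t^2 + 49*t - 6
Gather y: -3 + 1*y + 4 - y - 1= 0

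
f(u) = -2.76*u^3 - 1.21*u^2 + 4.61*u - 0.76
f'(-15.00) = -1822.09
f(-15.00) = 8972.84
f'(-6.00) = -278.95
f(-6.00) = 524.18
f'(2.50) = -53.19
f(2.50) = -39.92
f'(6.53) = -364.26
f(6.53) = -790.76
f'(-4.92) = -183.91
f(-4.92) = 275.97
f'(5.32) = -242.61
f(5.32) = -426.05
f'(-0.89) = 0.21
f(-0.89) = -3.88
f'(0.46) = 1.74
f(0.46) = 0.84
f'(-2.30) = -33.63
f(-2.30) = 15.82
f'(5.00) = -214.49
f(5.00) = -352.96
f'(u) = -8.28*u^2 - 2.42*u + 4.61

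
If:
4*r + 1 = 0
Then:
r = -1/4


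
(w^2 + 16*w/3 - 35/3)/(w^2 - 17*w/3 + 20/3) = (w + 7)/(w - 4)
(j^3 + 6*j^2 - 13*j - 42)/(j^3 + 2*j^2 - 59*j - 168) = (j^2 - j - 6)/(j^2 - 5*j - 24)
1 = 1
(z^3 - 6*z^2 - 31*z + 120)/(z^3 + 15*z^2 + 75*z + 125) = (z^2 - 11*z + 24)/(z^2 + 10*z + 25)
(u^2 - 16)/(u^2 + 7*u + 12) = (u - 4)/(u + 3)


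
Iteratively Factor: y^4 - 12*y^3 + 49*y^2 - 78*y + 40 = (y - 2)*(y^3 - 10*y^2 + 29*y - 20) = (y - 2)*(y - 1)*(y^2 - 9*y + 20) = (y - 5)*(y - 2)*(y - 1)*(y - 4)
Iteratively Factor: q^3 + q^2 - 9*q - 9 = (q + 1)*(q^2 - 9) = (q - 3)*(q + 1)*(q + 3)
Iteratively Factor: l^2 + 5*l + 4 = (l + 1)*(l + 4)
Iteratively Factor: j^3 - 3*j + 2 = (j - 1)*(j^2 + j - 2) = (j - 1)*(j + 2)*(j - 1)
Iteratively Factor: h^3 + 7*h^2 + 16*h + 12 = (h + 2)*(h^2 + 5*h + 6) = (h + 2)^2*(h + 3)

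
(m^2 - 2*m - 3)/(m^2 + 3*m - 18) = (m + 1)/(m + 6)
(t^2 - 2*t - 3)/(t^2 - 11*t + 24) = (t + 1)/(t - 8)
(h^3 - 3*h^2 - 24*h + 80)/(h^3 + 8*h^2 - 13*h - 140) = (h - 4)/(h + 7)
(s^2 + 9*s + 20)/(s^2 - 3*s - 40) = (s + 4)/(s - 8)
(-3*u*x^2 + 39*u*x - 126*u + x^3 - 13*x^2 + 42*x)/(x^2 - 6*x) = -3*u + 21*u/x + x - 7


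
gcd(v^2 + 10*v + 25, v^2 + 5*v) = v + 5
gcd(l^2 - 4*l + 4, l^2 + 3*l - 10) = l - 2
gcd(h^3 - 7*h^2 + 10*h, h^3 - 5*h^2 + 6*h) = h^2 - 2*h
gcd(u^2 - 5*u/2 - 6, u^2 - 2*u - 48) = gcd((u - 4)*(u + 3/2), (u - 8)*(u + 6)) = 1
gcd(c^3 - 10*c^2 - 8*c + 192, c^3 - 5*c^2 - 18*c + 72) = c^2 - 2*c - 24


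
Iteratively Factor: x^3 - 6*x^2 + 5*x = (x)*(x^2 - 6*x + 5) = x*(x - 1)*(x - 5)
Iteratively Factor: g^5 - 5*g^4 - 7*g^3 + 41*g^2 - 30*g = (g - 5)*(g^4 - 7*g^2 + 6*g) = (g - 5)*(g + 3)*(g^3 - 3*g^2 + 2*g) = (g - 5)*(g - 2)*(g + 3)*(g^2 - g) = (g - 5)*(g - 2)*(g - 1)*(g + 3)*(g)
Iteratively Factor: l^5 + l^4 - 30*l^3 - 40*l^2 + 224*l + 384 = (l + 4)*(l^4 - 3*l^3 - 18*l^2 + 32*l + 96) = (l + 2)*(l + 4)*(l^3 - 5*l^2 - 8*l + 48) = (l - 4)*(l + 2)*(l + 4)*(l^2 - l - 12) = (l - 4)*(l + 2)*(l + 3)*(l + 4)*(l - 4)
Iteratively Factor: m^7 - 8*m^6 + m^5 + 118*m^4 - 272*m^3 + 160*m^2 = (m - 4)*(m^6 - 4*m^5 - 15*m^4 + 58*m^3 - 40*m^2) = m*(m - 4)*(m^5 - 4*m^4 - 15*m^3 + 58*m^2 - 40*m) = m*(m - 4)*(m + 4)*(m^4 - 8*m^3 + 17*m^2 - 10*m) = m*(m - 4)*(m - 2)*(m + 4)*(m^3 - 6*m^2 + 5*m) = m^2*(m - 4)*(m - 2)*(m + 4)*(m^2 - 6*m + 5) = m^2*(m - 5)*(m - 4)*(m - 2)*(m + 4)*(m - 1)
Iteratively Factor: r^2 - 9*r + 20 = (r - 5)*(r - 4)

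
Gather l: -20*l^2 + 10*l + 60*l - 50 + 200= -20*l^2 + 70*l + 150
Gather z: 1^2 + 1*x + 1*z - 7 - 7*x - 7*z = -6*x - 6*z - 6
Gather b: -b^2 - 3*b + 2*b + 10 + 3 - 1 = -b^2 - b + 12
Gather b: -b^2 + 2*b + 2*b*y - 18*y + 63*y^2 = -b^2 + b*(2*y + 2) + 63*y^2 - 18*y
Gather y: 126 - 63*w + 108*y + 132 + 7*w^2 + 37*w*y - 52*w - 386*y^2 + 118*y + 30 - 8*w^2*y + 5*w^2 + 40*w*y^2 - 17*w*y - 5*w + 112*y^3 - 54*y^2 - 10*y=12*w^2 - 120*w + 112*y^3 + y^2*(40*w - 440) + y*(-8*w^2 + 20*w + 216) + 288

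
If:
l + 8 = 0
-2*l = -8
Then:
No Solution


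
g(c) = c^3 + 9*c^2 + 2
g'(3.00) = 81.00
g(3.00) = 110.00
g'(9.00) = 405.00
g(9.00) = 1460.00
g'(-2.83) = -26.91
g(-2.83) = 51.41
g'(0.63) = 12.53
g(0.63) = 5.82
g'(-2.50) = -26.25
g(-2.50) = 42.62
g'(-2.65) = -26.63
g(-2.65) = 46.59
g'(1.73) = 40.12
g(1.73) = 34.11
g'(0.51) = 9.96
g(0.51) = 4.47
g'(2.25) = 55.69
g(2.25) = 58.95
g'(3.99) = 119.58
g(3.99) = 208.80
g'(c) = 3*c^2 + 18*c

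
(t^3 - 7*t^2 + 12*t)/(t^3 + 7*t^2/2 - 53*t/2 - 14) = 2*t*(t - 3)/(2*t^2 + 15*t + 7)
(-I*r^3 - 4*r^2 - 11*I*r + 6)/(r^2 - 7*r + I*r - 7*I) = (-I*r^2 - 5*r - 6*I)/(r - 7)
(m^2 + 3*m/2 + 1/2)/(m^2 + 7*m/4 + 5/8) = 4*(m + 1)/(4*m + 5)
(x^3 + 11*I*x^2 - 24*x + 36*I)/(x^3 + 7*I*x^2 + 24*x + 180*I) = (x - I)/(x - 5*I)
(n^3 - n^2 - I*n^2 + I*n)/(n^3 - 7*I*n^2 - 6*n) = (n - 1)/(n - 6*I)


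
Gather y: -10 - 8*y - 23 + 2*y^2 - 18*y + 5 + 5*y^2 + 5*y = 7*y^2 - 21*y - 28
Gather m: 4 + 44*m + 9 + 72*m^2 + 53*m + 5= 72*m^2 + 97*m + 18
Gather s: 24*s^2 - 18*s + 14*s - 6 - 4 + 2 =24*s^2 - 4*s - 8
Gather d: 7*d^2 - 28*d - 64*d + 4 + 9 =7*d^2 - 92*d + 13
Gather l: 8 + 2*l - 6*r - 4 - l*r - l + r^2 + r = l*(1 - r) + r^2 - 5*r + 4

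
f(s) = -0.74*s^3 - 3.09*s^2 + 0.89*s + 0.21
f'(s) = -2.22*s^2 - 6.18*s + 0.89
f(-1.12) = -3.62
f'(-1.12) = 5.03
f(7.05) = -406.39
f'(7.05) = -153.02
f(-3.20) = -10.03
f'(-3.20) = -2.07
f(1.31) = -5.59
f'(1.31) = -11.02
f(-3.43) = -9.33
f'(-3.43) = -4.03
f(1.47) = -7.51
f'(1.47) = -12.99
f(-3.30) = -9.78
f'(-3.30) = -2.89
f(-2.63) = -10.04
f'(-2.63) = 1.79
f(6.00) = -265.53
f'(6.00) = -116.11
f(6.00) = -265.53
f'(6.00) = -116.11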